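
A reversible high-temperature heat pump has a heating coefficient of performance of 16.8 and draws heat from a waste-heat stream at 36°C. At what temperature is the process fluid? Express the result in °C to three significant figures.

55.6 °C

COP_HP = T_H/(T_H − T_C) rearranges to T_H = COP·T_C/(COP − 1).
With T_C = 309.15 K, T_H = 16.8 × 309.15/15.80 = 328.72 K.
Converting, 328.72 K = 55.57°C.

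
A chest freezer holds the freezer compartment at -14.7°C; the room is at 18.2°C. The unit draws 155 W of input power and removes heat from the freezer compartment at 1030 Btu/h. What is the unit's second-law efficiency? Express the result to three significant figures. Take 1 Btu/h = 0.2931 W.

0.248

Converting, Q̇_C = 1030 Btu/h = 301.9 W, so COP_actual = Q̇_C/Ẇ = 301.9/155.0 = 1.948.
In absolute terms T_C = 258.45 K and T_H = 291.35 K, so ΔT = 32.90 K.
COP_Carnot = T_C/ΔT = 258.45/32.90 = 7.856.
η_II = COP_actual/COP_Carnot = 1.948/7.856 = 0.2479.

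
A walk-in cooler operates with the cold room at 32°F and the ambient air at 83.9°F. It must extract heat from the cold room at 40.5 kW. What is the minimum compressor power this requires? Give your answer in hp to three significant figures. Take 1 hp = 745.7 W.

In absolute terms T_C = 273.15 K and T_H = 301.98 K, so ΔT = 28.83 K.
COP_Carnot = T_C/ΔT = 273.15/28.83 = 9.473.
Ẇ_min = Q̇/COP_Carnot = 40.50/9.473 = 4.275 kW = 5.733 hp.

5.73 hp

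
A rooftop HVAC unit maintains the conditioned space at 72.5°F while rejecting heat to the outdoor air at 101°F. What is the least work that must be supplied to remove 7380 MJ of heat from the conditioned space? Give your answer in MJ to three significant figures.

395 MJ

In absolute terms T_C = 295.65 K and T_H = 311.48 K, so ΔT = 15.83 K.
The reversible limit is COP_R = T_C/ΔT = 18.67, so W_min = Q_C/COP = Q_C·ΔT/T_C.
W_min = 7380 × 15.83/295.65 = 395.2 MJ.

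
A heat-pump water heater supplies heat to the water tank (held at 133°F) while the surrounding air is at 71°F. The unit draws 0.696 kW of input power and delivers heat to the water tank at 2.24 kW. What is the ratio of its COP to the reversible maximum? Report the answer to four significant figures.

COP_actual = Q̇_H/Ẇ = 2.240/0.6960 = 3.218.
In absolute terms T_C = 294.82 K and T_H = 329.26 K, so ΔT = 34.44 K.
COP_Carnot = T_H/ΔT = 329.26/34.44 = 9.559.
η_II = COP_actual/COP_Carnot = 3.218/9.559 = 0.3367.

0.3367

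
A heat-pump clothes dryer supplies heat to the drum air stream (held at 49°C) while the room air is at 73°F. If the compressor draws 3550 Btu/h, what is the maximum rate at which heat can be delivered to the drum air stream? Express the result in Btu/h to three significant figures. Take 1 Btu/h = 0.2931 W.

43600 Btu/h

In absolute terms T_C = 295.93 K and T_H = 322.15 K, so ΔT = 26.22 K.
COP_Carnot = T_H/ΔT = 322.15/26.22 = 12.29.
Q̇_max = COP_Carnot × Ẇ = 12.29 × 3550 Btu/h = 43610 Btu/h.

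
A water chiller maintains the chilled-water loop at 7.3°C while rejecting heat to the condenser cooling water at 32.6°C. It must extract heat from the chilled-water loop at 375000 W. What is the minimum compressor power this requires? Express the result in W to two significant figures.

34000 W

In absolute terms T_C = 280.45 K and T_H = 305.75 K, so ΔT = 25.30 K.
COP_Carnot = T_C/ΔT = 280.45/25.30 = 11.08.
Ẇ_min = Q̇/COP_Carnot = 375000/11.08 = 33830 W.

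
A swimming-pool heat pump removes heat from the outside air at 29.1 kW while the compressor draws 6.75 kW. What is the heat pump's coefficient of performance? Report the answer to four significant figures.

The first law gives Q̇_H = Q̇_C + Ẇ, so the three rates are Q̇_C = 29.10, Q̇_H = 35.85, Ẇ = 6.750 kW.
COP_HP = Q̇_H/Ẇ = 35.85/6.750 = 5.311.

5.311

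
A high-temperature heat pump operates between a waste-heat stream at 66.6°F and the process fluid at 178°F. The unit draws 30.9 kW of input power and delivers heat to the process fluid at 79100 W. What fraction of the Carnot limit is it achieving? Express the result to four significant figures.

0.4472

Converting, Q̇_H = 79100 W = 79.10 kW, so COP_actual = Q̇_H/Ẇ = 79.10/30.90 = 2.560.
In absolute terms T_C = 292.37 K and T_H = 354.26 K, so ΔT = 61.89 K.
COP_Carnot = T_H/ΔT = 354.26/61.89 = 5.724.
η_II = COP_actual/COP_Carnot = 2.560/5.724 = 0.4472.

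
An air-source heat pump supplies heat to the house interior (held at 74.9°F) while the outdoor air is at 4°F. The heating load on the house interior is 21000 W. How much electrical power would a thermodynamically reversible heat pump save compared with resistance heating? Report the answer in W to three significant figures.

In absolute terms T_C = 257.59 K and T_H = 296.98 K, so ΔT = 39.39 K.
COP_Carnot = T_H/ΔT = 296.98/39.39 = 7.540.
Resistance heating needs Ẇ_res = Q̇_H = 21000 W; the reversible heat pump needs only Ẇ_hp = Q̇_H/COP = 2785 W.
Saving = 21000 − 2785 = 18210 W.

18200 W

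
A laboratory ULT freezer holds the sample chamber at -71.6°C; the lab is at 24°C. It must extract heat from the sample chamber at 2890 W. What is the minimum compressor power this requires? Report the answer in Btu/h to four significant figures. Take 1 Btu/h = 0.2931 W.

In absolute terms T_C = 201.55 K and T_H = 297.15 K, so ΔT = 95.60 K.
COP_Carnot = T_C/ΔT = 201.55/95.60 = 2.108.
Ẇ_min = Q̇/COP_Carnot = 2890/2.108 = 1371 W = 4677 Btu/h.

4677 Btu/h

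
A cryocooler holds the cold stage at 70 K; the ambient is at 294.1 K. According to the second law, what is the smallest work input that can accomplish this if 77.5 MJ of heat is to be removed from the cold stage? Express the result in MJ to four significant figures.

The reservoir spacing is ΔT = 294.1 − 70 = 224.1 K.
The reversible limit is COP_R = T_C/ΔT = 0.3124, so W_min = Q_C/COP = Q_C·ΔT/T_C.
W_min = 77.50 × 224.1/70.00 = 248.1 MJ.

248.1 MJ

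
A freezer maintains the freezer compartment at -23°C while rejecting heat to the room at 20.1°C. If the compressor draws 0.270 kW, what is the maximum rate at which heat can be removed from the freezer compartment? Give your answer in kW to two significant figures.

In absolute terms T_C = 250.15 K and T_H = 293.25 K, so ΔT = 43.10 K.
COP_Carnot = T_C/ΔT = 250.15/43.10 = 5.804.
Q̇_max = COP_Carnot × Ẇ = 5.804 × 0.2700 kW = 1.567 kW.

1.6 kW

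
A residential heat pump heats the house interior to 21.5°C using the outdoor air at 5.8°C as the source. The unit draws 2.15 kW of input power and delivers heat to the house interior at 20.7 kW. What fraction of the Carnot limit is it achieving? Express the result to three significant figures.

COP_actual = Q̇_H/Ẇ = 20.70/2.150 = 9.628.
In absolute terms T_C = 278.95 K and T_H = 294.65 K, so ΔT = 15.70 K.
COP_Carnot = T_H/ΔT = 294.65/15.70 = 18.77.
η_II = COP_actual/COP_Carnot = 9.628/18.77 = 0.5130.

0.513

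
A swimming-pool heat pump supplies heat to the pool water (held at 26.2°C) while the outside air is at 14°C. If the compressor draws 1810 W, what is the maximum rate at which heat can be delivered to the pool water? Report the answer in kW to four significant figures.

In absolute terms T_C = 287.15 K and T_H = 299.35 K, so ΔT = 12.20 K.
COP_Carnot = T_H/ΔT = 299.35/12.20 = 24.54.
Q̇_max = COP_Carnot × Ẇ = 24.54 × 1810 W = 44410 W = 44.41 kW.

44.41 kW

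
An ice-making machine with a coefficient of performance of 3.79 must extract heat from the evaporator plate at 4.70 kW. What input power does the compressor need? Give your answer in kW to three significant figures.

Ẇ = Q̇_C/COP = 4.700/3.79 = 1.240 kW.

1.24 kW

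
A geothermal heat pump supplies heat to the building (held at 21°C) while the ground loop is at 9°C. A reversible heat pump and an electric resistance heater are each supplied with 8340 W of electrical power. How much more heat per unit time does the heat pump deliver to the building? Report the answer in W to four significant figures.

196100 W

In absolute terms T_C = 282.15 K and T_H = 294.15 K, so ΔT = 12.00 K.
COP_Carnot = T_H/ΔT = 294.15/12.00 = 24.51.
The heat pump delivers Q̇_H = COP × Ẇ = 204400 W; the resistance heater delivers Ẇ = 8340 W.
Extra = (COP − 1)·Ẇ = 196100 W.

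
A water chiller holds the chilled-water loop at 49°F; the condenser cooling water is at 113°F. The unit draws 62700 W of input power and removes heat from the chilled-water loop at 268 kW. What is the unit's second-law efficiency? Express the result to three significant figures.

Converting, Q̇_C = 268.0 kW = 268000 W, so COP_actual = Q̇_C/Ẇ = 268000/62700 = 4.274.
In absolute terms T_C = 282.59 K and T_H = 318.15 K, so ΔT = 35.56 K.
COP_Carnot = T_C/ΔT = 282.59/35.56 = 7.948.
η_II = COP_actual/COP_Carnot = 4.274/7.948 = 0.5378.

0.538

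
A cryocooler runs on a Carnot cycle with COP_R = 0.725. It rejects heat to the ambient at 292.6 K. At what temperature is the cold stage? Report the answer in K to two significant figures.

120 K

For a Carnot refrigerator COP_R = T_C/(T_H − T_C), so T_C = COP·T_H/(1 + COP).
With T_H = 292.60 K, T_C = 0.725 × 292.60/1.725 = 122.98 K.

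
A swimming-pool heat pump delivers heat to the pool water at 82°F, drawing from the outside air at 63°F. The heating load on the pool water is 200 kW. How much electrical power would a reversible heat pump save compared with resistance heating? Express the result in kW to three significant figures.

In absolute terms T_C = 290.37 K and T_H = 300.93 K, so ΔT = 10.56 K.
COP_Carnot = T_H/ΔT = 300.93/10.56 = 28.51.
Resistance heating needs Ẇ_res = Q̇_H = 200.0 kW; the reversible heat pump needs only Ẇ_hp = Q̇_H/COP = 7.015 kW.
Saving = 200.0 − 7.015 = 193.0 kW.

193 kW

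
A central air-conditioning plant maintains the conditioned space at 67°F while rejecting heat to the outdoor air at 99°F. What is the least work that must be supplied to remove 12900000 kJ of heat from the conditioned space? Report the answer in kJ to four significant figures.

783800 kJ

In absolute terms T_C = 292.59 K and T_H = 310.37 K, so ΔT = 17.78 K.
The reversible limit is COP_R = T_C/ΔT = 16.46, so W_min = Q_C/COP = Q_C·ΔT/T_C.
W_min = 12900000 × 17.78/292.59 = 783800 kJ.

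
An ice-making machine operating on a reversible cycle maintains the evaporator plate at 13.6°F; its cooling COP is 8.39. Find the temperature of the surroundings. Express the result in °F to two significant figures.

COP_R = T_C/(T_H − T_C) gives T_H − T_C = T_C/COP.
With T_C = 262.93 K, T_H = 262.93 × (1 + 1/8.39) = 294.27 K.
Converting, 294.27 K = 70.01°F.

70 °F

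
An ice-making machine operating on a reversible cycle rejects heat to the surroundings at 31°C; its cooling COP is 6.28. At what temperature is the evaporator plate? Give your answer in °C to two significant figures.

For a Carnot refrigerator COP_R = T_C/(T_H − T_C), so T_C = COP·T_H/(1 + COP).
With T_H = 304.15 K, T_C = 6.28 × 304.15/7.280 = 262.37 K.
Converting, 262.37 K = -10.78°C.

-11 °C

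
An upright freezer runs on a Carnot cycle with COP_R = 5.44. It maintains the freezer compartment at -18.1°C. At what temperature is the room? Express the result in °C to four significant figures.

COP_R = T_C/(T_H − T_C) gives T_H − T_C = T_C/COP.
With T_C = 255.05 K, T_H = 255.05 × (1 + 1/5.44) = 301.93 K.
Converting, 301.93 K = 28.78°C.

28.78 °C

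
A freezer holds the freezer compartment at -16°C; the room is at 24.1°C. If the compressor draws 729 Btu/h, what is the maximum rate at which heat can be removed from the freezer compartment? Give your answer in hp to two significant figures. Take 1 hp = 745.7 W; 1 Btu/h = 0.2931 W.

In absolute terms T_C = 257.15 K and T_H = 297.25 K, so ΔT = 40.10 K.
COP_Carnot = T_C/ΔT = 257.15/40.10 = 6.413.
Q̇_max = COP_Carnot × Ẇ = 6.413 × 729.0 Btu/h = 4675 Btu/h = 1.837 hp.

1.8 hp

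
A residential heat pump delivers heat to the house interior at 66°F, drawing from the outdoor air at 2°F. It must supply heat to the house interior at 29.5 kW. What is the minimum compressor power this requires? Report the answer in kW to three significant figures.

In absolute terms T_C = 256.48 K and T_H = 292.04 K, so ΔT = 35.56 K.
COP_Carnot = T_H/ΔT = 292.04/35.56 = 8.214.
Ẇ_min = Q̇/COP_Carnot = 29.50/8.214 = 3.592 kW.

3.59 kW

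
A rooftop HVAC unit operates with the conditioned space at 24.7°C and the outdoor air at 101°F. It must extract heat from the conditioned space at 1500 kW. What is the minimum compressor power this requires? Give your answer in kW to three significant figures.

68.7 kW

In absolute terms T_C = 297.85 K and T_H = 311.48 K, so ΔT = 13.63 K.
COP_Carnot = T_C/ΔT = 297.85/13.63 = 21.85.
Ẇ_min = Q̇/COP_Carnot = 1500/21.85 = 68.66 kW.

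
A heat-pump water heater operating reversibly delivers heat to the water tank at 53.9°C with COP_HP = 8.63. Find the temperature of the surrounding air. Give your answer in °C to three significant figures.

COP_HP = T_H/(T_H − T_C) gives T_H − T_C = T_H/COP.
With T_H = 327.05 K, T_C = 327.05 × (1 − 1/8.63) = 289.15 K.
Converting, 289.15 K = 16.00°C.

16.0 °C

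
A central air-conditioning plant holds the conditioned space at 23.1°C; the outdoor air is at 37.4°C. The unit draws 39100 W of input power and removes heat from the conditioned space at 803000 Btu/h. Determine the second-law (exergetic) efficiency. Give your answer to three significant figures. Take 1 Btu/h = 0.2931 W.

Converting, Q̇_C = 803000 Btu/h = 235400 W, so COP_actual = Q̇_C/Ẇ = 235400/39100 = 6.019.
In absolute terms T_C = 296.25 K and T_H = 310.55 K, so ΔT = 14.30 K.
COP_Carnot = T_C/ΔT = 296.25/14.30 = 20.72.
η_II = COP_actual/COP_Carnot = 6.019/20.72 = 0.2906.

0.291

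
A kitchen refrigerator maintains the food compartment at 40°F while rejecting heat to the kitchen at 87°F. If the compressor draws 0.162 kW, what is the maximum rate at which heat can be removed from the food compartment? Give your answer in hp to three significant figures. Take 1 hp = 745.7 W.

2.31 hp

In absolute terms T_C = 277.59 K and T_H = 303.71 K, so ΔT = 26.11 K.
COP_Carnot = T_C/ΔT = 277.59/26.11 = 10.63.
Q̇_max = COP_Carnot × Ẇ = 10.63 × 0.1620 kW = 1.722 kW = 2.310 hp.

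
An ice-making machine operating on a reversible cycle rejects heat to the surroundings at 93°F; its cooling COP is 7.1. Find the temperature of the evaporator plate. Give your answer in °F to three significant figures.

24.8 °F

For a Carnot refrigerator COP_R = T_C/(T_H − T_C), so T_C = COP·T_H/(1 + COP).
With T_H = 307.04 K, T_C = 7.1 × 307.04/8.100 = 269.13 K.
Converting, 269.13 K = 24.77°F.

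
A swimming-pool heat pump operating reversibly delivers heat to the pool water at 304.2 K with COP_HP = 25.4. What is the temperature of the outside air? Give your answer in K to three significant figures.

292 K

COP_HP = T_H/(T_H − T_C) gives T_H − T_C = T_H/COP.
With T_H = 304.20 K, T_C = 304.20 × (1 − 1/25.4) = 292.22 K.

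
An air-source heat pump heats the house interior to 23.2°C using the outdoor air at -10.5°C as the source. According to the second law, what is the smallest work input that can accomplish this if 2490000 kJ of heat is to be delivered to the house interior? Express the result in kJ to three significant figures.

283000 kJ

In absolute terms T_C = 262.65 K and T_H = 296.35 K, so ΔT = 33.70 K.
The reversible limit is COP_HP = T_H/ΔT = 8.794, so W_min = Q_H/COP = Q_H·ΔT/T_H.
W_min = 2490000 × 33.70/296.35 = 283200 kJ.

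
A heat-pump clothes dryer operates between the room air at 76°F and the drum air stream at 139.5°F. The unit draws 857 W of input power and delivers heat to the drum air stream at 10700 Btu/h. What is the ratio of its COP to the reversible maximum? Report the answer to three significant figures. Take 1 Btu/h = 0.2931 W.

Converting, Q̇_H = 10700 Btu/h = 3136 W, so COP_actual = Q̇_H/Ẇ = 3136/857.0 = 3.659.
In absolute terms T_C = 297.59 K and T_H = 332.87 K, so ΔT = 35.28 K.
COP_Carnot = T_H/ΔT = 332.87/35.28 = 9.436.
η_II = COP_actual/COP_Carnot = 3.659/9.436 = 0.3878.

0.388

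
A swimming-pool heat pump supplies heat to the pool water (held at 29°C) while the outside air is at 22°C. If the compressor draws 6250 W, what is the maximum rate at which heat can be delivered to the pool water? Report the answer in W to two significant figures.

In absolute terms T_C = 295.15 K and T_H = 302.15 K, so ΔT = 7.000 K.
COP_Carnot = T_H/ΔT = 302.15/7.000 = 43.16.
Q̇_max = COP_Carnot × Ẇ = 43.16 × 6250 W = 269800 W.

270000 W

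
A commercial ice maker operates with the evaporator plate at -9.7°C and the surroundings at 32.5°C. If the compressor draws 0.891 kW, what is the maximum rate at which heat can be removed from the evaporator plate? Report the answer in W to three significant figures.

5560 W

In absolute terms T_C = 263.45 K and T_H = 305.65 K, so ΔT = 42.20 K.
COP_Carnot = T_C/ΔT = 263.45/42.20 = 6.243.
Q̇_max = COP_Carnot × Ẇ = 6.243 × 0.8910 kW = 5.562 kW = 5562 W.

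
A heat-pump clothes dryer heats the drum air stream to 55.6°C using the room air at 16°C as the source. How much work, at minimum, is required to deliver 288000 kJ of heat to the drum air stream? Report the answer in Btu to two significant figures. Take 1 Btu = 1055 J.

In absolute terms T_C = 289.15 K and T_H = 328.75 K, so ΔT = 39.60 K.
The reversible limit is COP_HP = T_H/ΔT = 8.302, so W_min = Q_H/COP = Q_H·ΔT/T_H.
W_min = 288000 × 39.60/328.75 = 34690 kJ = 32880 Btu.

33000 Btu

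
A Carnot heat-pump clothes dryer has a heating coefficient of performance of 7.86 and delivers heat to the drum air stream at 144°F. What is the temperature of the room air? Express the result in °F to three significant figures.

COP_HP = T_H/(T_H − T_C) gives T_H − T_C = T_H/COP.
With T_H = 335.37 K, T_C = 335.37 × (1 − 1/7.86) = 292.70 K.
Converting, 292.70 K = 67.20°F.

67.2 °F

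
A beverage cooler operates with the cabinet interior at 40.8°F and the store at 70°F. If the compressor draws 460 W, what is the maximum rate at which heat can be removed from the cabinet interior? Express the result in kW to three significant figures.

In absolute terms T_C = 278.04 K and T_H = 294.26 K, so ΔT = 16.22 K.
COP_Carnot = T_C/ΔT = 278.04/16.22 = 17.14.
Q̇_max = COP_Carnot × Ẇ = 17.14 × 460.0 W = 7884 W = 7.884 kW.

7.88 kW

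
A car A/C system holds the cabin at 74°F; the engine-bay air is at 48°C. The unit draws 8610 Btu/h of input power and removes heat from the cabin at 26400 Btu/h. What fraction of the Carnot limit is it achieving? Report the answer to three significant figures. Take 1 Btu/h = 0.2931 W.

COP_actual = Q̇_C/Ẇ = 26400/8610 = 3.066.
In absolute terms T_C = 296.48 K and T_H = 321.15 K, so ΔT = 24.67 K.
COP_Carnot = T_C/ΔT = 296.48/24.67 = 12.02.
η_II = COP_actual/COP_Carnot = 3.066/12.02 = 0.2551.

0.255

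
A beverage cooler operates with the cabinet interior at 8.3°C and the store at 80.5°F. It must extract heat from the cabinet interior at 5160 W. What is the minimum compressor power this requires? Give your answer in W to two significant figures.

340 W

In absolute terms T_C = 281.45 K and T_H = 300.09 K, so ΔT = 18.64 K.
COP_Carnot = T_C/ΔT = 281.45/18.64 = 15.10.
Ẇ_min = Q̇/COP_Carnot = 5160/15.10 = 341.8 W.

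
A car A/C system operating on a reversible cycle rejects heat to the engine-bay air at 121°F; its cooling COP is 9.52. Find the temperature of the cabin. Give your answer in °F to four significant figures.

For a Carnot refrigerator COP_R = T_C/(T_H − T_C), so T_C = COP·T_H/(1 + COP).
With T_H = 322.59 K, T_C = 9.52 × 322.59/10.52 = 291.93 K.
Converting, 291.93 K = 65.80°F.

65.80 °F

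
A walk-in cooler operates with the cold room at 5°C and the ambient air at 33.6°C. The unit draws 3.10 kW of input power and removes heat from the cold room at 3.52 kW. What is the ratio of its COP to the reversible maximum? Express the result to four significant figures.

0.1168

COP_actual = Q̇_C/Ẇ = 3.520/3.100 = 1.135.
In absolute terms T_C = 278.15 K and T_H = 306.75 K, so ΔT = 28.60 K.
COP_Carnot = T_C/ΔT = 278.15/28.60 = 9.726.
η_II = COP_actual/COP_Carnot = 1.135/9.726 = 0.1168.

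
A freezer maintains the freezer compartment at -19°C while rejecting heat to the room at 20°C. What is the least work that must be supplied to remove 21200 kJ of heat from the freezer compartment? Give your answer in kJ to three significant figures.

3250 kJ

In absolute terms T_C = 254.15 K and T_H = 293.15 K, so ΔT = 39.00 K.
The reversible limit is COP_R = T_C/ΔT = 6.517, so W_min = Q_C/COP = Q_C·ΔT/T_C.
W_min = 21200 × 39.00/254.15 = 3253 kJ.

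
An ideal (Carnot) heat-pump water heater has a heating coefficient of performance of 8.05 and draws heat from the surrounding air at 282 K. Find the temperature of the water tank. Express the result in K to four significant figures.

COP_HP = T_H/(T_H − T_C) rearranges to T_H = COP·T_C/(COP − 1).
With T_C = 282.00 K, T_H = 8.05 × 282.00/7.050 = 322.00 K.

322.0 K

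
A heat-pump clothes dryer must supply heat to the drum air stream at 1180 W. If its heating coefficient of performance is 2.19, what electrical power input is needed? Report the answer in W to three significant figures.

539 W

Ẇ = Q̇_H/COP_HP = 1180/2.19 = 538.8 W.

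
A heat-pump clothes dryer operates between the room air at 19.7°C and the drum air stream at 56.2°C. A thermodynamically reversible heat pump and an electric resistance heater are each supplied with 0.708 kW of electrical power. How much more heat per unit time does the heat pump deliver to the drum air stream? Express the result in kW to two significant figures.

In absolute terms T_C = 292.85 K and T_H = 329.35 K, so ΔT = 36.50 K.
COP_Carnot = T_H/ΔT = 329.35/36.50 = 9.023.
The heat pump delivers Q̇_H = COP × Ẇ = 6.388 kW; the resistance heater delivers Ẇ = 0.7080 kW.
Extra = (COP − 1)·Ẇ = 5.680 kW.

5.7 kW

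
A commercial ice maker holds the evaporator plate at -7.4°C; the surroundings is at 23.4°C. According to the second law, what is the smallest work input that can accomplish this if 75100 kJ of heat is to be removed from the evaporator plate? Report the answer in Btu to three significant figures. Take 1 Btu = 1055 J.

8250 Btu

In absolute terms T_C = 265.75 K and T_H = 296.55 K, so ΔT = 30.80 K.
The reversible limit is COP_R = T_C/ΔT = 8.628, so W_min = Q_C/COP = Q_C·ΔT/T_C.
W_min = 75100 × 30.80/265.75 = 8704 kJ = 8250 Btu.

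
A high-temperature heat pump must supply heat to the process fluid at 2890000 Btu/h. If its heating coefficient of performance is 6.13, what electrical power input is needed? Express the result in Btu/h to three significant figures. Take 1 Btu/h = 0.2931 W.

Ẇ = Q̇_H/COP_HP = 2890000/6.13 = 471500 Btu/h.

471000 Btu/h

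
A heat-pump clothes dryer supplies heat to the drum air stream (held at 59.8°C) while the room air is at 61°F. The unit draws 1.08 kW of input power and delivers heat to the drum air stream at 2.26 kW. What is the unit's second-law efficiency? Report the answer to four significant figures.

COP_actual = Q̇_H/Ẇ = 2.260/1.080 = 2.093.
In absolute terms T_C = 289.26 K and T_H = 332.95 K, so ΔT = 43.69 K.
COP_Carnot = T_H/ΔT = 332.95/43.69 = 7.621.
η_II = COP_actual/COP_Carnot = 2.093/7.621 = 0.2746.

0.2746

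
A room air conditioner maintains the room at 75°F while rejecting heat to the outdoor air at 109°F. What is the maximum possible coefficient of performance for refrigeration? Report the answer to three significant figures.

15.7

In absolute terms T_C = 297.04 K and T_H = 315.93 K, so ΔT = 18.89 K.
For a reversible cycle, COP_Carnot = T_C/ΔT = 297.04/18.89 = 15.73.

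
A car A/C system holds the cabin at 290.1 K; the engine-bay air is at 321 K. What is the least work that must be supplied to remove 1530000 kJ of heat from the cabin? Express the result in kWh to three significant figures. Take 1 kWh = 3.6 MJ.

The reservoir spacing is ΔT = 321 − 290.1 = 30.90 K.
The reversible limit is COP_R = T_C/ΔT = 9.388, so W_min = Q_C/COP = Q_C·ΔT/T_C.
W_min = 1530000 × 30.90/290.10 = 163000 kJ = 45.27 kWh.

45.3 kWh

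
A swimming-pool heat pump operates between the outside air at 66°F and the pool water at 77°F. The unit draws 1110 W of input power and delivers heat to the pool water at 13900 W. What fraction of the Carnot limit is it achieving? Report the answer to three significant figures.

0.257

COP_actual = Q̇_H/Ẇ = 13900/1110 = 12.52.
In absolute terms T_C = 292.04 K and T_H = 298.15 K, so ΔT = 6.111 K.
COP_Carnot = T_H/ΔT = 298.15/6.111 = 48.79.
η_II = COP_actual/COP_Carnot = 12.52/48.79 = 0.2567.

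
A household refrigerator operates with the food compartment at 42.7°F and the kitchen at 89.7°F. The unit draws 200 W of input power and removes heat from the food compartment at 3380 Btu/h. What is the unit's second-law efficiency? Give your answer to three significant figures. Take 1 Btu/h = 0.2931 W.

0.463

Converting, Q̇_C = 3380 Btu/h = 990.7 W, so COP_actual = Q̇_C/Ẇ = 990.7/200.0 = 4.953.
In absolute terms T_C = 279.09 K and T_H = 305.21 K, so ΔT = 26.11 K.
COP_Carnot = T_C/ΔT = 279.09/26.11 = 10.69.
η_II = COP_actual/COP_Carnot = 4.953/10.69 = 0.4634.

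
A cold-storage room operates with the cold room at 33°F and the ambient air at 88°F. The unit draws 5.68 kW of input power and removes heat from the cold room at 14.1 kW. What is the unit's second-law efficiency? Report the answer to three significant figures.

COP_actual = Q̇_C/Ẇ = 14.10/5.680 = 2.482.
In absolute terms T_C = 273.71 K and T_H = 304.26 K, so ΔT = 30.56 K.
COP_Carnot = T_C/ΔT = 273.71/30.56 = 8.958.
η_II = COP_actual/COP_Carnot = 2.482/8.958 = 0.2771.

0.277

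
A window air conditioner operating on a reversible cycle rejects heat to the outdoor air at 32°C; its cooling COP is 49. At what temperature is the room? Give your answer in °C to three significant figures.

For a Carnot refrigerator COP_R = T_C/(T_H − T_C), so T_C = COP·T_H/(1 + COP).
With T_H = 305.15 K, T_C = 49 × 305.15/50.00 = 299.05 K.
Converting, 299.05 K = 25.90°C.

25.9 °C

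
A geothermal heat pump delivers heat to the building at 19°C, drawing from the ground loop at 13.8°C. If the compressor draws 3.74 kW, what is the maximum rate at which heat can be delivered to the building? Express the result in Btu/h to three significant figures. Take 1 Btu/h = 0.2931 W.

717000 Btu/h

In absolute terms T_C = 286.95 K and T_H = 292.15 K, so ΔT = 5.200 K.
COP_Carnot = T_H/ΔT = 292.15/5.200 = 56.18.
Q̇_max = COP_Carnot × Ẇ = 56.18 × 3.740 kW = 210.1 kW = 716900 Btu/h.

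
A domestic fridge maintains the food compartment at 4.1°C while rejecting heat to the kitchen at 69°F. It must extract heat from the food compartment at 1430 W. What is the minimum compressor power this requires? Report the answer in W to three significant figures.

84.9 W

In absolute terms T_C = 277.25 K and T_H = 293.71 K, so ΔT = 16.46 K.
COP_Carnot = T_C/ΔT = 277.25/16.46 = 16.85.
Ẇ_min = Q̇/COP_Carnot = 1430/16.85 = 84.87 W.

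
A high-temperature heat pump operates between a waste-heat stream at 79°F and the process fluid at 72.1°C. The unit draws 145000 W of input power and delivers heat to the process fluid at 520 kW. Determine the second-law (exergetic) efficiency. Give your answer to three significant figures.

Converting, Q̇_H = 520.0 kW = 520000 W, so COP_actual = Q̇_H/Ẇ = 520000/145000 = 3.586.
In absolute terms T_C = 299.26 K and T_H = 345.25 K, so ΔT = 45.99 K.
COP_Carnot = T_H/ΔT = 345.25/45.99 = 7.507.
η_II = COP_actual/COP_Carnot = 3.586/7.507 = 0.4777.

0.478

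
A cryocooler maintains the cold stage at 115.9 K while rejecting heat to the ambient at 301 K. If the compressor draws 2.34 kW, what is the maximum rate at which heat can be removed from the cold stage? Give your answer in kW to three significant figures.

1.47 kW

The reservoir spacing is ΔT = 301 − 115.9 = 185.1 K.
COP_Carnot = T_C/ΔT = 115.90/185.1 = 0.6261.
Q̇_max = COP_Carnot × Ẇ = 0.6261 × 2.340 kW = 1.465 kW.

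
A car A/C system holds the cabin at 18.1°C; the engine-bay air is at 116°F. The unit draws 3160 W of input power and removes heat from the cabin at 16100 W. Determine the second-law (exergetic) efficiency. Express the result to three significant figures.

COP_actual = Q̇_C/Ẇ = 16100/3160 = 5.095.
In absolute terms T_C = 291.25 K and T_H = 319.82 K, so ΔT = 28.57 K.
COP_Carnot = T_C/ΔT = 291.25/28.57 = 10.20.
η_II = COP_actual/COP_Carnot = 5.095/10.20 = 0.4997.

0.500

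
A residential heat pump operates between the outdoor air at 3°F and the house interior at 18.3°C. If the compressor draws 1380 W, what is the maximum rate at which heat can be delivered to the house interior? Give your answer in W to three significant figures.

11700 W

In absolute terms T_C = 257.04 K and T_H = 291.45 K, so ΔT = 34.41 K.
COP_Carnot = T_H/ΔT = 291.45/34.41 = 8.470.
Q̇_max = COP_Carnot × Ẇ = 8.470 × 1380 W = 11690 W.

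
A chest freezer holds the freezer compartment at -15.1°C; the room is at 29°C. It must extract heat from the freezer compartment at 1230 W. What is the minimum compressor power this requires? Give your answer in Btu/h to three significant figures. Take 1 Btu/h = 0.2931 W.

717 Btu/h

In absolute terms T_C = 258.05 K and T_H = 302.15 K, so ΔT = 44.10 K.
COP_Carnot = T_C/ΔT = 258.05/44.10 = 5.851.
Ẇ_min = Q̇/COP_Carnot = 1230/5.851 = 210.2 W = 717.2 Btu/h.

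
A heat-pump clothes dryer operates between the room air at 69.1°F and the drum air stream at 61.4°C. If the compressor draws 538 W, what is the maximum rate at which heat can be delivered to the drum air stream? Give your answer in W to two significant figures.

In absolute terms T_C = 293.76 K and T_H = 334.55 K, so ΔT = 40.79 K.
COP_Carnot = T_H/ΔT = 334.55/40.79 = 8.202.
Q̇_max = COP_Carnot × Ẇ = 8.202 × 538.0 W = 4413 W.

4400 W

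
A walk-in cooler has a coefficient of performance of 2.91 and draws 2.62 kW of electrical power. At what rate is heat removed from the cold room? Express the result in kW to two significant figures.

Q̇_C = COP × Ẇ = 2.91 × 2.620 = 7.624 kW.

7.6 kW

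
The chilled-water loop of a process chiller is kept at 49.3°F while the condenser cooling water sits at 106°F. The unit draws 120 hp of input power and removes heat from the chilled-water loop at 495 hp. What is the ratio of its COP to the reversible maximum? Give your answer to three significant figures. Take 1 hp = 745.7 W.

COP_actual = Q̇_C/Ẇ = 495.0/120.0 = 4.125.
In absolute terms T_C = 282.76 K and T_H = 314.26 K, so ΔT = 31.50 K.
COP_Carnot = T_C/ΔT = 282.76/31.50 = 8.977.
η_II = COP_actual/COP_Carnot = 4.125/8.977 = 0.4595.

0.460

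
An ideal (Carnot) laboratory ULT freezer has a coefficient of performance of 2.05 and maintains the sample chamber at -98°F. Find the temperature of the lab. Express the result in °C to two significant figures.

26 °C

COP_R = T_C/(T_H − T_C) gives T_H − T_C = T_C/COP.
With T_C = 200.93 K, T_H = 200.93 × (1 + 1/2.05) = 298.94 K.
Converting, 298.94 K = 25.79°C.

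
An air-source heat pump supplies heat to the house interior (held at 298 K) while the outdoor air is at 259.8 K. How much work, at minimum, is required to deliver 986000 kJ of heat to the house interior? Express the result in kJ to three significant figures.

126000 kJ

The reservoir spacing is ΔT = 298 − 259.8 = 38.20 K.
The reversible limit is COP_HP = T_H/ΔT = 7.801, so W_min = Q_H/COP = Q_H·ΔT/T_H.
W_min = 986000 × 38.20/298.00 = 126400 kJ.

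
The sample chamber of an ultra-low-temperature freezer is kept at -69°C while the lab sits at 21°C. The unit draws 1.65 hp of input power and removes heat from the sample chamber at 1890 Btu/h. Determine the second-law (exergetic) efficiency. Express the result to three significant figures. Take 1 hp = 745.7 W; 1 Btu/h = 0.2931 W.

Converting, Q̇_C = 1890 Btu/h = 0.7429 hp, so COP_actual = Q̇_C/Ẇ = 0.7429/1.650 = 0.4502.
In absolute terms T_C = 204.15 K and T_H = 294.15 K, so ΔT = 90.00 K.
COP_Carnot = T_C/ΔT = 204.15/90.00 = 2.268.
η_II = COP_actual/COP_Carnot = 0.4502/2.268 = 0.1985.

0.198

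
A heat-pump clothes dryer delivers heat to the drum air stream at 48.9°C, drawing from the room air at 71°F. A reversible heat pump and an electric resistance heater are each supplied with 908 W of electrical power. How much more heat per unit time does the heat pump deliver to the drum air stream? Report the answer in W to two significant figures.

In absolute terms T_C = 294.82 K and T_H = 322.05 K, so ΔT = 27.23 K.
COP_Carnot = T_H/ΔT = 322.05/27.23 = 11.83.
The heat pump delivers Q̇_H = COP × Ẇ = 10740 W; the resistance heater delivers Ẇ = 908.0 W.
Extra = (COP − 1)·Ẇ = 9830 W.

9800 W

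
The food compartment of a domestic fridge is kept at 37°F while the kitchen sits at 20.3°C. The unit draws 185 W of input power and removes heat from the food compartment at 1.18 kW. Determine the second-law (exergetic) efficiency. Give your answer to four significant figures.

0.4050

Converting, Q̇_C = 1.180 kW = 1180 W, so COP_actual = Q̇_C/Ẇ = 1180/185.0 = 6.378.
In absolute terms T_C = 275.93 K and T_H = 293.45 K, so ΔT = 17.52 K.
COP_Carnot = T_C/ΔT = 275.93/17.52 = 15.75.
η_II = COP_actual/COP_Carnot = 6.378/15.75 = 0.4050.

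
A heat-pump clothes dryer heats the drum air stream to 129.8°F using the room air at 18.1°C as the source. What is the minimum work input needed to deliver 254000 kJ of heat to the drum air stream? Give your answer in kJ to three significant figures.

In absolute terms T_C = 291.25 K and T_H = 327.48 K, so ΔT = 36.23 K.
The reversible limit is COP_HP = T_H/ΔT = 9.038, so W_min = Q_H/COP = Q_H·ΔT/T_H.
W_min = 254000 × 36.23/327.48 = 28100 kJ.

28100 kJ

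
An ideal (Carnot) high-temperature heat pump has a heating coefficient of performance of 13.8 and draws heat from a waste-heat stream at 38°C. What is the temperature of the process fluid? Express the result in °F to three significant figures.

144 °F

COP_HP = T_H/(T_H − T_C) rearranges to T_H = COP·T_C/(COP − 1).
With T_C = 311.15 K, T_H = 13.8 × 311.15/12.80 = 335.46 K.
Converting, 335.46 K = 144.16°F.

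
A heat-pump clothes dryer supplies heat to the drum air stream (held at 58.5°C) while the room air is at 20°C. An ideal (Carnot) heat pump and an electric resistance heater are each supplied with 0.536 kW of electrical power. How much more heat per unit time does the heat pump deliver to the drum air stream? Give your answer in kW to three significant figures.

4.08 kW

In absolute terms T_C = 293.15 K and T_H = 331.65 K, so ΔT = 38.50 K.
COP_Carnot = T_H/ΔT = 331.65/38.50 = 8.614.
The heat pump delivers Q̇_H = COP × Ẇ = 4.617 kW; the resistance heater delivers Ẇ = 0.5360 kW.
Extra = (COP − 1)·Ẇ = 4.081 kW.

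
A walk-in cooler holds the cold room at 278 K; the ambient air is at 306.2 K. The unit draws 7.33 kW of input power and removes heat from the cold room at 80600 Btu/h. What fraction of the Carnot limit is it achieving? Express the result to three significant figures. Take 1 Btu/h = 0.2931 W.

Converting, Q̇_C = 80600 Btu/h = 23.62 kW, so COP_actual = Q̇_C/Ẇ = 23.62/7.330 = 3.223.
The reservoir spacing is ΔT = 306.2 − 278 = 28.20 K.
COP_Carnot = T_C/ΔT = 278.00/28.20 = 9.858.
η_II = COP_actual/COP_Carnot = 3.223/9.858 = 0.3269.

0.327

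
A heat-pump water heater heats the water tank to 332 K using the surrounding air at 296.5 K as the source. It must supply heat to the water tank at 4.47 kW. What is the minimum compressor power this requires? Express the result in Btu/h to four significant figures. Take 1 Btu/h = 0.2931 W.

The reservoir spacing is ΔT = 332 − 296.5 = 35.50 K.
COP_Carnot = T_H/ΔT = 332.00/35.50 = 9.352.
Ẇ_min = Q̇/COP_Carnot = 4.470/9.352 = 0.4780 kW = 1631 Btu/h.

1631 Btu/h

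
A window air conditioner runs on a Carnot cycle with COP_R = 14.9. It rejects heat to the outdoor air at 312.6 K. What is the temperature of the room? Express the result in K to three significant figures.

293 K

For a Carnot refrigerator COP_R = T_C/(T_H − T_C), so T_C = COP·T_H/(1 + COP).
With T_H = 312.60 K, T_C = 14.9 × 312.60/15.90 = 292.94 K.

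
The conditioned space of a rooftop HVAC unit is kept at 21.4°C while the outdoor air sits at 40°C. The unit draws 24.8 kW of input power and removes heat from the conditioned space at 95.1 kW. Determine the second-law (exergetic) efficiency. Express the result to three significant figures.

COP_actual = Q̇_C/Ẇ = 95.10/24.80 = 3.835.
In absolute terms T_C = 294.55 K and T_H = 313.15 K, so ΔT = 18.60 K.
COP_Carnot = T_C/ΔT = 294.55/18.60 = 15.84.
η_II = COP_actual/COP_Carnot = 3.835/15.84 = 0.2421.

0.242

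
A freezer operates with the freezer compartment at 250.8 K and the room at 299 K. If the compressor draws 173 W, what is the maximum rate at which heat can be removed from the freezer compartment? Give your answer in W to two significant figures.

900 W

The reservoir spacing is ΔT = 299 − 250.8 = 48.20 K.
COP_Carnot = T_C/ΔT = 250.80/48.20 = 5.203.
Q̇_max = COP_Carnot × Ẇ = 5.203 × 173.0 W = 900.2 W.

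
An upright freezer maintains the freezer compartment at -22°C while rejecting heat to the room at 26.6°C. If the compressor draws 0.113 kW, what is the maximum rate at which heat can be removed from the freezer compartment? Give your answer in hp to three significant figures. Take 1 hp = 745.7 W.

In absolute terms T_C = 251.15 K and T_H = 299.75 K, so ΔT = 48.60 K.
COP_Carnot = T_C/ΔT = 251.15/48.60 = 5.168.
Q̇_max = COP_Carnot × Ẇ = 5.168 × 0.1130 kW = 0.5839 kW = 0.7831 hp.

0.783 hp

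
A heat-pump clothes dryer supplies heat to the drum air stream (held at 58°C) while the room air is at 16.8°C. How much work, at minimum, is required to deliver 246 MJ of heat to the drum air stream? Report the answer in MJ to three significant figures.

In absolute terms T_C = 289.95 K and T_H = 331.15 K, so ΔT = 41.20 K.
The reversible limit is COP_HP = T_H/ΔT = 8.038, so W_min = Q_H/COP = Q_H·ΔT/T_H.
W_min = 246.0 × 41.20/331.15 = 30.61 MJ.

30.6 MJ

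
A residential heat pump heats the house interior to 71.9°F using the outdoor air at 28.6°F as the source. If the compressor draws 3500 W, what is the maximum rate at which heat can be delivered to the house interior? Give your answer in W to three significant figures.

43000 W

In absolute terms T_C = 271.26 K and T_H = 295.32 K, so ΔT = 24.06 K.
COP_Carnot = T_H/ΔT = 295.32/24.06 = 12.28.
Q̇_max = COP_Carnot × Ẇ = 12.28 × 3500 W = 42970 W.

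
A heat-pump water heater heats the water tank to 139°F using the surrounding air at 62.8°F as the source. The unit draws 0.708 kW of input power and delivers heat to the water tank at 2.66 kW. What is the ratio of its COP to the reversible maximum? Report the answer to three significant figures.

COP_actual = Q̇_H/Ẇ = 2.660/0.7080 = 3.757.
In absolute terms T_C = 290.26 K and T_H = 332.59 K, so ΔT = 42.33 K.
COP_Carnot = T_H/ΔT = 332.59/42.33 = 7.857.
η_II = COP_actual/COP_Carnot = 3.757/7.857 = 0.4782.

0.478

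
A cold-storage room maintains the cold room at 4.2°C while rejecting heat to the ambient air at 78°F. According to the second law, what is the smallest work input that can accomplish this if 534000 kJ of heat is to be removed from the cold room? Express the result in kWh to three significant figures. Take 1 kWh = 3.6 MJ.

In absolute terms T_C = 277.35 K and T_H = 298.71 K, so ΔT = 21.36 K.
The reversible limit is COP_R = T_C/ΔT = 12.99, so W_min = Q_C/COP = Q_C·ΔT/T_C.
W_min = 534000 × 21.36/277.35 = 41120 kJ = 11.42 kWh.

11.4 kWh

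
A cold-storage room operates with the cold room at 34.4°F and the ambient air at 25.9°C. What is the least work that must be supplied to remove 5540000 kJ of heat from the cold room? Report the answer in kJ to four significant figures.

495800 kJ

In absolute terms T_C = 274.48 K and T_H = 299.05 K, so ΔT = 24.57 K.
The reversible limit is COP_R = T_C/ΔT = 11.17, so W_min = Q_C/COP = Q_C·ΔT/T_C.
W_min = 5540000 × 24.57/274.48 = 495800 kJ.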